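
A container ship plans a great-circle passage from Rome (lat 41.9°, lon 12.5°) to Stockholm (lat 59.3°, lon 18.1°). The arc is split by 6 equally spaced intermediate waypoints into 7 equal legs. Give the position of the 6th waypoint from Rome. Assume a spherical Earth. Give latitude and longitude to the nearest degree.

≈ lat 57°, lon 17°

From cos δ = sin φ₁ sin φ₂ + cos φ₁ cos φ₂ cos Δλ, the central angle is δ ≈ 0.310 rad (17.7°).
Interpolate at f = 6/7 with slerp weights a = sin((1−f)δ)/sin δ ≈ 0.145, b = sin(fδ)/sin δ ≈ 0.861.
p = a·p₁ + b·p₂ ≈ (0.523, 0.160, 0.837); φ = arcsin(p_z) ≈ 56.83°, λ = atan2(p_y, p_x) ≈ 17.00°.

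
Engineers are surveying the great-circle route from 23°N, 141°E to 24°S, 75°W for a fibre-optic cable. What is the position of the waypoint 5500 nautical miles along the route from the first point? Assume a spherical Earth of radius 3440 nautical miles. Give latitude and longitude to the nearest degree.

The haversine formula gives a central angle δ ≈ 2.567 rad (147.1°) between the endpoints. The total great-circle distance is δ·R ≈ 2.567 × 3440 ≈ 8829 nmi, so the target fraction is f = 5500/8829 ≈ 0.623.
Interpolate at f ≈ 0.623 with slerp weights a = sin((1−f)δ)/sin δ ≈ 1.515, b = sin(fδ)/sin δ ≈ 1.838.
p = a·p₁ + b·p₂ ≈ (-0.649, -0.745, -0.156); φ = arcsin(p_z) ≈ -8.97°, λ = atan2(p_y, p_x) ≈ -131.07°.

≈ 9°S, 131°W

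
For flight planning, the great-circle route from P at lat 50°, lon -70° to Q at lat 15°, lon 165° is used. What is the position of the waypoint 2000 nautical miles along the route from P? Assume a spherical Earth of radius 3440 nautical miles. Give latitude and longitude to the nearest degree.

Convert each endpoint to a unit vector on the sphere (x = cos φ cos λ, y = cos φ sin λ, z = sin φ).
The central angle between the endpoints is δ = arccos(p₁·p₂) ≈ 1.729 rad (99.1°). The total great-circle distance is δ·R ≈ 1.729 × 3440 ≈ 5949 nmi, so the target fraction is f = 2000/5949 ≈ 0.336.
Interpolate at f ≈ 0.336 with slerp weights a = sin((1−f)δ)/sin δ ≈ 0.923, b = sin(fδ)/sin δ ≈ 0.556.
p = a·p₁ + b·p₂ ≈ (-0.316, -0.419, 0.851); φ = arcsin(p_z) ≈ 58.36°, λ = atan2(p_y, p_x) ≈ -127.03°.

≈ lat 58°, lon -127°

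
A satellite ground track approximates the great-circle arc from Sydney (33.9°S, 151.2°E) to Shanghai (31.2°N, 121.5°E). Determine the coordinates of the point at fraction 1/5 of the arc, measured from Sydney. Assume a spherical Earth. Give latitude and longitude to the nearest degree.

Write both endpoints as unit vectors p₁, p₂ with components (cos φ cos λ, cos φ sin λ, sin φ).
The central angle between the endpoints is δ = arccos(p₁·p₂) ≈ 1.237 rad (70.9°).
Interpolate at f = 1/5 with slerp weights a = sin((1−f)δ)/sin δ ≈ 0.885, b = sin(fδ)/sin δ ≈ 0.259.
p = a·p₁ + b·p₂ ≈ (-0.759, 0.543, -0.359); φ = arcsin(p_z) ≈ -21.05°, λ = atan2(p_y, p_x) ≈ 144.44°.

≈ 21°S, 144°E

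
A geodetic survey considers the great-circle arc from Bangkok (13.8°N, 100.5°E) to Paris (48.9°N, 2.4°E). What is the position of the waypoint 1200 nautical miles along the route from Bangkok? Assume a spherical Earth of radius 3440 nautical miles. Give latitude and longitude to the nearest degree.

≈ 28°N, 86°E

The haversine formula gives a central angle δ ≈ 1.481 rad (84.8°) between the endpoints. The total great-circle distance is δ·R ≈ 1.481 × 3440 ≈ 5094 nmi, so the target fraction is f = 1200/5094 ≈ 0.236.
Interpolate at f ≈ 0.236 with slerp weights a = sin((1−f)δ)/sin δ ≈ 0.909, b = sin(fδ)/sin δ ≈ 0.343.
p = a·p₁ + b·p₂ ≈ (0.065, 0.877, 0.475); φ = arcsin(p_z) ≈ 28.39°, λ = atan2(p_y, p_x) ≈ 85.79°.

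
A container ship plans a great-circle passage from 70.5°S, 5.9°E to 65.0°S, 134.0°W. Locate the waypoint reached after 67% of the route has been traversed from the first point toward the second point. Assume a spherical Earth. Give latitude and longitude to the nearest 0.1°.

Convert each endpoint to a unit vector on the sphere (x = cos φ cos λ, y = cos φ sin λ, z = sin φ).
The central angle between the endpoints is δ = arccos(p₁·p₂) ≈ 0.728 rad (41.7°).
Interpolate at f = 0.67 with slerp weights a = sin((1−f)δ)/sin δ ≈ 0.358, b = sin(fδ)/sin δ ≈ 0.704.
p = a·p₁ + b·p₂ ≈ (-0.088, -0.202, -0.975); φ = arcsin(p_z) ≈ -77.28°, λ = atan2(p_y, p_x) ≈ -113.56°.

≈ 77.3°S, 113.6°W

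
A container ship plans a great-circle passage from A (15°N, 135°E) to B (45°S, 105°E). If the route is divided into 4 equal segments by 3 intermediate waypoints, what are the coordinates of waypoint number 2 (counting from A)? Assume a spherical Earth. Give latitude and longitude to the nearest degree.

≈ (15°S, 122°E)

Convert each endpoint to a unit vector on the sphere (x = cos φ cos λ, y = cos φ sin λ, z = sin φ).
The central angle between the endpoints is δ = arccos(p₁·p₂) ≈ 1.150 rad (65.9°).
Interpolate at f = 2/4 with slerp weights a = sin((1−f)δ)/sin δ ≈ 0.596, b = sin(fδ)/sin δ ≈ 0.596.
p = a·p₁ + b·p₂ ≈ (-0.516, 0.814, -0.267); φ = arcsin(p_z) ≈ -15.49°, λ = atan2(p_y, p_x) ≈ 122.37°.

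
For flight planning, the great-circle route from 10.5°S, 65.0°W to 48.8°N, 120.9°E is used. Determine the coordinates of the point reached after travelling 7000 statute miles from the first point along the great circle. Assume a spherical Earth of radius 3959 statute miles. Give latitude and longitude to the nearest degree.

≈ 84°N, 163°W

Write both endpoints as unit vectors p₁, p₂ with components (cos φ cos λ, cos φ sin λ, sin φ).
The central angle between the endpoints is δ = arccos(p₁·p₂) ≈ 2.468 rad (141.4°). The total great-circle distance is δ·R ≈ 2.468 × 3959 ≈ 9769 mi, so the target fraction is f = 7000/9769 ≈ 0.717.
Interpolate at f ≈ 0.717 with slerp weights a = sin((1−f)δ)/sin δ ≈ 1.032, b = sin(fδ)/sin δ ≈ 1.571.
p = a·p₁ + b·p₂ ≈ (-0.103, -0.031, 0.994); φ = arcsin(p_z) ≈ 83.83°, λ = atan2(p_y, p_x) ≈ -163.09°.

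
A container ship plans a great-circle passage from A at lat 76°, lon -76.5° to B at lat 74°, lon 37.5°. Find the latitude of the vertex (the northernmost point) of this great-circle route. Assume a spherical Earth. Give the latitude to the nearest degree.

The great circle lies in the plane with unit normal n̂ = (p₁ × p₂)/|p₁ × p₂|.
Here n̂_z ≈ +0.144; the vertex latitude is φ_max = arccos|n̂_z| ≈ 81.7°.
Check via Clairaut: cos φ_max = |cos φ₁| · sin C = cos(76.0°)·sin(36.4°) ≈ 0.144, again giving ≈ 81.7°.

≈ 82°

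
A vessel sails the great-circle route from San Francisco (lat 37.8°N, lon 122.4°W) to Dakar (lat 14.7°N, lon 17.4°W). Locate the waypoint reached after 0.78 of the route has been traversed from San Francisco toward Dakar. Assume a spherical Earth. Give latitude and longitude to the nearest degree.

Write both endpoints as unit vectors p₁, p₂ with components (cos φ cos λ, cos φ sin λ, sin φ).
The central angle between the endpoints is δ = arccos(p₁·p₂) ≈ 1.613 rad (92.4°).
Interpolate at f = 0.78 with slerp weights a = sin((1−f)δ)/sin δ ≈ 0.348, b = sin(fδ)/sin δ ≈ 0.952.
p = a·p₁ + b·p₂ ≈ (0.732, -0.508, 0.455); φ = arcsin(p_z) ≈ 27.05°, λ = atan2(p_y, p_x) ≈ -34.74°.

≈ lat 27°N, lon 35°W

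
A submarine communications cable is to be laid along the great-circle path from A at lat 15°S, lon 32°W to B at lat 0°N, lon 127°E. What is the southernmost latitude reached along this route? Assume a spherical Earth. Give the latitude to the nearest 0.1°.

The great circle lies in the plane with unit normal n̂ = (p₁ × p₂)/|p₁ × p₂|.
Here n̂_z ≈ +0.801; the vertex latitude is φ_max = arccos|n̂_z| ≈ 36.8°.

≈ 36.8°S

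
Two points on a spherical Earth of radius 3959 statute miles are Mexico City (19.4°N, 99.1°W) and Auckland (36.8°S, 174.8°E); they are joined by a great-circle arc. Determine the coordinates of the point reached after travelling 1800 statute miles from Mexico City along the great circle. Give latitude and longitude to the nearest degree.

≈ (3°N, 120°W)

From cos δ = sin φ₁ sin φ₂ + cos φ₁ cos φ₂ cos Δλ, the central angle is δ ≈ 1.719 rad (98.5°). The total great-circle distance is δ·R ≈ 1.719 × 3959 ≈ 6805 mi, so the target fraction is f = 1800/6805 ≈ 0.265.
Interpolate at f ≈ 0.265 with slerp weights a = sin((1−f)δ)/sin δ ≈ 0.964, b = sin(fδ)/sin δ ≈ 0.444.
p = a·p₁ + b·p₂ ≈ (-0.498, -0.866, 0.054); φ = arcsin(p_z) ≈ 3.11°, λ = atan2(p_y, p_x) ≈ -119.91°.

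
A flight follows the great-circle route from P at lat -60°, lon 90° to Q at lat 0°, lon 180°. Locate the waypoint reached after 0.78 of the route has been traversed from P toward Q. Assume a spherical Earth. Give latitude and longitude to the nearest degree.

≈ lat -17°, lon 170°

Convert each endpoint to a unit vector on the sphere (x = cos φ cos λ, y = cos φ sin λ, z = sin φ).
The central angle between the endpoints is δ = arccos(p₁·p₂) ≈ 1.571 rad (90.0°).
Interpolate at f = 0.78 with slerp weights a = sin((1−f)δ)/sin δ ≈ 0.339, b = sin(fδ)/sin δ ≈ 0.941.
p = a·p₁ + b·p₂ ≈ (-0.941, 0.169, -0.293); φ = arcsin(p_z) ≈ -17.06°, λ = atan2(p_y, p_x) ≈ 169.80°.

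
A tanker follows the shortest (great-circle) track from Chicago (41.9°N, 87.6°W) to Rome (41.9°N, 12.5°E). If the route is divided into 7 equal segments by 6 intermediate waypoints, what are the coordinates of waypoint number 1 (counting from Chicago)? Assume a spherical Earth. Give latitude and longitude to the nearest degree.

Convert each endpoint to a unit vector on the sphere (x = cos φ cos λ, y = cos φ sin λ, z = sin φ).
The central angle between the endpoints is δ = arccos(p₁·p₂) ≈ 1.214 rad (69.6°).
Interpolate at f = 1/7 with slerp weights a = sin((1−f)δ)/sin δ ≈ 0.921, b = sin(fδ)/sin δ ≈ 0.184.
p = a·p₁ + b·p₂ ≈ (0.163, -0.655, 0.738); φ = arcsin(p_z) ≈ 47.55°, λ = atan2(p_y, p_x) ≈ -76.06°.

≈ (48°N, 76°W)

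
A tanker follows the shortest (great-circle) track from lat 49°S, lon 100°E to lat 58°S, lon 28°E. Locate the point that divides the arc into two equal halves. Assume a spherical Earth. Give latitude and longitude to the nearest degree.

Write both endpoints as unit vectors p₁, p₂ with components (cos φ cos λ, cos φ sin λ, sin φ).
The central angle between the endpoints is δ = arccos(p₁·p₂) ≈ 0.727 rad (41.6°).
Interpolate at f = 1/2 with slerp weights a = sin((1−f)δ)/sin δ ≈ 0.535, b = sin(fδ)/sin δ ≈ 0.535.
p = a·p₁ + b·p₂ ≈ (0.189, 0.479, -0.857); φ = arcsin(p_z) ≈ -59.02°, λ = atan2(p_y, p_x) ≈ 68.42°.

≈ lat 59°S, lon 68°E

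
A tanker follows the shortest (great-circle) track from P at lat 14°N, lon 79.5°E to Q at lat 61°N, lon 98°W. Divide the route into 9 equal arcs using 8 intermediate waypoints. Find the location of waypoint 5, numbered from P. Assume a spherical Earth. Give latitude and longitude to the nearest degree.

≈ lat 72°N, lon 76°E

Convert each endpoint to a unit vector on the sphere (x = cos φ cos λ, y = cos φ sin λ, z = sin φ).
The central angle between the endpoints is δ = arccos(p₁·p₂) ≈ 1.832 rad (105.0°).
Interpolate at f = 5/9 with slerp weights a = sin((1−f)δ)/sin δ ≈ 0.753, b = sin(fδ)/sin δ ≈ 0.881.
p = a·p₁ + b·p₂ ≈ (0.074, 0.295, 0.953); φ = arcsin(p_z) ≈ 72.28°, λ = atan2(p_y, p_x) ≈ 75.99°.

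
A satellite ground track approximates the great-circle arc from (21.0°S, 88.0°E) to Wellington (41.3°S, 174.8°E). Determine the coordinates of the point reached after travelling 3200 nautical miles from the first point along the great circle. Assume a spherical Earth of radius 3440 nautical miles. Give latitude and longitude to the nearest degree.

≈ (43°S, 147°E)

From cos δ = sin φ₁ sin φ₂ + cos φ₁ cos φ₂ cos Δλ, the central angle is δ ≈ 1.292 rad (74.0°). The total great-circle distance is δ·R ≈ 1.292 × 3440 ≈ 4443 nmi, so the target fraction is f = 3200/4443 ≈ 0.720.
Interpolate at f ≈ 0.720 with slerp weights a = sin((1−f)δ)/sin δ ≈ 0.368, b = sin(fδ)/sin δ ≈ 0.834.
p = a·p₁ + b·p₂ ≈ (-0.612, 0.400, -0.682); φ = arcsin(p_z) ≈ -43.02°, λ = atan2(p_y, p_x) ≈ 146.84°.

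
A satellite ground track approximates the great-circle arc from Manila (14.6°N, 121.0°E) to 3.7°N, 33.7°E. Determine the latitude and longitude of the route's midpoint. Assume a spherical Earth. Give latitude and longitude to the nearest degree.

Convert each endpoint to a unit vector on the sphere (x = cos φ cos λ, y = cos φ sin λ, z = sin φ).
The central angle between the endpoints is δ = arccos(p₁·p₂) ≈ 1.509 rad (86.5°).
Interpolate at f = 1/2 with slerp weights a = sin((1−f)δ)/sin δ ≈ 0.686, b = sin(fδ)/sin δ ≈ 0.686.
p = a·p₁ + b·p₂ ≈ (0.228, 0.949, 0.217); φ = arcsin(p_z) ≈ 12.55°, λ = atan2(p_y, p_x) ≈ 76.51°.

≈ 13°N, 77°E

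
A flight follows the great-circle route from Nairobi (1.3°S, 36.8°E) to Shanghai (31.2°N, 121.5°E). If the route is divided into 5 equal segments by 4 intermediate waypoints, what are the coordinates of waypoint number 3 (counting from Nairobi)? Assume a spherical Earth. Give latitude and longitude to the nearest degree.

≈ 23°N, 84°E

Write both endpoints as unit vectors p₁, p₂ with components (cos φ cos λ, cos φ sin λ, sin φ).
The central angle between the endpoints is δ = arccos(p₁·p₂) ≈ 1.504 rad (86.1°).
Interpolate at f = 3/5 with slerp weights a = sin((1−f)δ)/sin δ ≈ 0.567, b = sin(fδ)/sin δ ≈ 0.786.
p = a·p₁ + b·p₂ ≈ (0.102, 0.913, 0.395); φ = arcsin(p_z) ≈ 23.24°, λ = atan2(p_y, p_x) ≈ 83.60°.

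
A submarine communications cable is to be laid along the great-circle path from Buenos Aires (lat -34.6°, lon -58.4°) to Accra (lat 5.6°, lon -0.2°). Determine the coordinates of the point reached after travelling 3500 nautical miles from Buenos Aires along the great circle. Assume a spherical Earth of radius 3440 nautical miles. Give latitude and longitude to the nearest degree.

≈ lat -1°, lon -7°

Write both endpoints as unit vectors p₁, p₂ with components (cos φ cos λ, cos φ sin λ, sin φ).
The central angle between the endpoints is δ = arccos(p₁·p₂) ≈ 1.185 rad (67.9°). The total great-circle distance is δ·R ≈ 1.185 × 3440 ≈ 4076 nmi, so the target fraction is f = 3500/4076 ≈ 0.859.
Interpolate at f ≈ 0.859 with slerp weights a = sin((1−f)δ)/sin δ ≈ 0.180, b = sin(fδ)/sin δ ≈ 0.918.
p = a·p₁ + b·p₂ ≈ (0.992, -0.129, -0.013); φ = arcsin(p_z) ≈ -0.72°, λ = atan2(p_y, p_x) ≈ -7.44°.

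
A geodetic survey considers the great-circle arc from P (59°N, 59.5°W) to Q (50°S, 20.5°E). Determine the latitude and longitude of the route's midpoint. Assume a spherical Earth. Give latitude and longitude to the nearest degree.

≈ (6°N, 14°W)

The haversine formula gives a central angle δ ≈ 2.213 rad (126.8°) between the endpoints.
Interpolate at f = 1/2 with slerp weights a = sin((1−f)δ)/sin δ ≈ 1.117, b = sin(fδ)/sin δ ≈ 1.117.
p = a·p₁ + b·p₂ ≈ (0.964, -0.244, 0.102); φ = arcsin(p_z) ≈ 5.84°, λ = atan2(p_y, p_x) ≈ -14.21°.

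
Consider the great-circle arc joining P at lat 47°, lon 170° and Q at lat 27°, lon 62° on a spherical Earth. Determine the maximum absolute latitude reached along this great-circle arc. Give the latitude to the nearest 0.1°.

The great circle lies in the plane with unit normal n̂ = (p₁ × p₂)/|p₁ × p₂|.
Here n̂_z ≈ -0.584; the vertex latitude is φ_max = arccos|n̂_z| ≈ 54.3°.

≈ 54.3°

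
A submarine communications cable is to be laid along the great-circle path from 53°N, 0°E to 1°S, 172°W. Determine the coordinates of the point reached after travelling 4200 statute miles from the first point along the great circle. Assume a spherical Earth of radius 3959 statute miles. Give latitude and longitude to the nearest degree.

≈ 65°N, 159°W

Convert each endpoint to a unit vector on the sphere (x = cos φ cos λ, y = cos φ sin λ, z = sin φ).
The central angle between the endpoints is δ = arccos(p₁·p₂) ≈ 2.227 rad (127.6°). The total great-circle distance is δ·R ≈ 2.227 × 3959 ≈ 8815 mi, so the target fraction is f = 4200/8815 ≈ 0.476.
Interpolate at f ≈ 0.476 with slerp weights a = sin((1−f)δ)/sin δ ≈ 1.160, b = sin(fδ)/sin δ ≈ 1.101.
p = a·p₁ + b·p₂ ≈ (-0.392, -0.153, 0.907); φ = arcsin(p_z) ≈ 65.08°, λ = atan2(p_y, p_x) ≈ -158.67°.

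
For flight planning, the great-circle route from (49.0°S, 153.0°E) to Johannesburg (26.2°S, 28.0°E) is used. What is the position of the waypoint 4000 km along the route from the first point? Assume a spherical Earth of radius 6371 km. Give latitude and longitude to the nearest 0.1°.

≈ (60.7°S, 91.1°E)

Write both endpoints as unit vectors p₁, p₂ with components (cos φ cos λ, cos φ sin λ, sin φ).
The central angle between the endpoints is δ = arccos(p₁·p₂) ≈ 1.575 rad (90.3°). The total great-circle distance is δ·R ≈ 1.575 × 6371 ≈ 10036 km, so the target fraction is f = 4000/10036 ≈ 0.399.
Interpolate at f ≈ 0.399 with slerp weights a = sin((1−f)δ)/sin δ ≈ 0.812, b = sin(fδ)/sin δ ≈ 0.587.
p = a·p₁ + b·p₂ ≈ (-0.009, 0.489, -0.872); φ = arcsin(p_z) ≈ -60.70°, λ = atan2(p_y, p_x) ≈ 91.08°.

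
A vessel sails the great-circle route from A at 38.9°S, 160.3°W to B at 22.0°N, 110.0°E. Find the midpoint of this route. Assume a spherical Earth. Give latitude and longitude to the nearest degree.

Convert each endpoint to a unit vector on the sphere (x = cos φ cos λ, y = cos φ sin λ, z = sin φ).
The central angle between the endpoints is δ = arccos(p₁·p₂) ≈ 1.804 rad (103.4°).
Interpolate at f = 1/2 with slerp weights a = sin((1−f)δ)/sin δ ≈ 0.807, b = sin(fδ)/sin δ ≈ 0.807.
p = a·p₁ + b·p₂ ≈ (-0.847, 0.491, -0.204); φ = arcsin(p_z) ≈ -11.79°, λ = atan2(p_y, p_x) ≈ 149.88°.

≈ 12°S, 150°E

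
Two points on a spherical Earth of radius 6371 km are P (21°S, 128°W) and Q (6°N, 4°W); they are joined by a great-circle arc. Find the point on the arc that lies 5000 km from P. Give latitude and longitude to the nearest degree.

≈ (20°S, 80°W)

The haversine formula gives a central angle δ ≈ 2.161 rad (123.8°) between the endpoints. The total great-circle distance is δ·R ≈ 2.161 × 6371 ≈ 13769 km, so the target fraction is f = 5000/13769 ≈ 0.363.
Interpolate at f ≈ 0.363 with slerp weights a = sin((1−f)δ)/sin δ ≈ 1.181, b = sin(fδ)/sin δ ≈ 0.851.
p = a·p₁ + b·p₂ ≈ (0.165, -0.928, -0.334); φ = arcsin(p_z) ≈ -19.53°, λ = atan2(p_y, p_x) ≈ -79.91°.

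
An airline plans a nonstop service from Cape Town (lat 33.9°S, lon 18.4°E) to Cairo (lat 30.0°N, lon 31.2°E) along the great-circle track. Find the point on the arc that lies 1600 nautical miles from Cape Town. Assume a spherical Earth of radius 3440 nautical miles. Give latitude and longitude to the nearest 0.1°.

From cos δ = sin φ₁ sin φ₂ + cos φ₁ cos φ₂ cos Δλ, the central angle is δ ≈ 1.135 rad (65.0°). The total great-circle distance is δ·R ≈ 1.135 × 3440 ≈ 3905 nmi, so the target fraction is f = 1600/3905 ≈ 0.410.
Interpolate at f ≈ 0.410 with slerp weights a = sin((1−f)δ)/sin δ ≈ 0.685, b = sin(fδ)/sin δ ≈ 0.495.
p = a·p₁ + b·p₂ ≈ (0.906, 0.401, -0.135); φ = arcsin(p_z) ≈ -7.74°, λ = atan2(p_y, p_x) ≈ 23.90°.

≈ lat 7.7°S, lon 23.9°E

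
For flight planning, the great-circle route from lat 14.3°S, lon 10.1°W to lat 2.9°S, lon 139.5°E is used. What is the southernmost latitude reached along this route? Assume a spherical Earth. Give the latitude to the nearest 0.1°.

≈ 30.6°S

The great circle lies in the plane with unit normal n̂ = (p₁ × p₂)/|p₁ × p₂|.
Here n̂_z ≈ +0.860; the vertex latitude is φ_max = arccos|n̂_z| ≈ 30.6°.
Check via Clairaut: cos φ_max = |cos φ₁| · sin C = cos(14.3°)·sin(117.4°) ≈ 0.860, again giving ≈ 30.6°.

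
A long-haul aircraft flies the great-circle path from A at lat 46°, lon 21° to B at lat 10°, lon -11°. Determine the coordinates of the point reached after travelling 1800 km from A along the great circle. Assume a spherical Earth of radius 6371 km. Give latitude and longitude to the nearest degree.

Write both endpoints as unit vectors p₁, p₂ with components (cos φ cos λ, cos φ sin λ, sin φ).
The central angle between the endpoints is δ = arccos(p₁·p₂) ≈ 0.788 rad (45.2°). The total great-circle distance is δ·R ≈ 0.788 × 6371 ≈ 5022 km, so the target fraction is f = 1800/5022 ≈ 0.358.
Interpolate at f ≈ 0.358 with slerp weights a = sin((1−f)δ)/sin δ ≈ 0.683, b = sin(fδ)/sin δ ≈ 0.393.
p = a·p₁ + b·p₂ ≈ (0.823, 0.096, 0.560); φ = arcsin(p_z) ≈ 34.03°, λ = atan2(p_y, p_x) ≈ 6.67°.

≈ lat 34°, lon 7°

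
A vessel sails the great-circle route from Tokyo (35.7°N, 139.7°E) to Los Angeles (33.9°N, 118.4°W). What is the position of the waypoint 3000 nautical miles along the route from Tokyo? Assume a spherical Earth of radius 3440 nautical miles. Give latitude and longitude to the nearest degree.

Convert each endpoint to a unit vector on the sphere (x = cos φ cos λ, y = cos φ sin λ, z = sin φ).
The central angle between the endpoints is δ = arccos(p₁·p₂) ≈ 1.383 rad (79.3°). The total great-circle distance is δ·R ≈ 1.383 × 3440 ≈ 4758 nmi, so the target fraction is f = 3000/4758 ≈ 0.630.
Interpolate at f ≈ 0.630 with slerp weights a = sin((1−f)δ)/sin δ ≈ 0.498, b = sin(fδ)/sin δ ≈ 0.779.
p = a·p₁ + b·p₂ ≈ (-0.616, -0.307, 0.725); φ = arcsin(p_z) ≈ 46.49°, λ = atan2(p_y, p_x) ≈ -153.47°.

≈ 46°N, 153°W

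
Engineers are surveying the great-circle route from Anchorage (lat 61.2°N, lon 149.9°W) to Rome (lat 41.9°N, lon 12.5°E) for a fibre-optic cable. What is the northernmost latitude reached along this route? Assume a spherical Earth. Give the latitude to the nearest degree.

The great circle lies in the plane with unit normal n̂ = (p₁ × p₂)/|p₁ × p₂|.
Here n̂_z ≈ +0.112; the vertex latitude is φ_max = arccos|n̂_z| ≈ 83.6°.

≈ 84°N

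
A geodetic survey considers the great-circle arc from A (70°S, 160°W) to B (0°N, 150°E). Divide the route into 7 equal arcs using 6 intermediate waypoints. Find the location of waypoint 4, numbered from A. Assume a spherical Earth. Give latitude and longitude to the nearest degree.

Convert each endpoint to a unit vector on the sphere (x = cos φ cos λ, y = cos φ sin λ, z = sin φ).
The central angle between the endpoints is δ = arccos(p₁·p₂) ≈ 1.349 rad (77.3°).
Interpolate at f = 4/7 with slerp weights a = sin((1−f)δ)/sin δ ≈ 0.560, b = sin(fδ)/sin δ ≈ 0.714.
p = a·p₁ + b·p₂ ≈ (-0.799, 0.292, -0.526); φ = arcsin(p_z) ≈ -31.77°, λ = atan2(p_y, p_x) ≈ 159.94°.

≈ (32°S, 160°E)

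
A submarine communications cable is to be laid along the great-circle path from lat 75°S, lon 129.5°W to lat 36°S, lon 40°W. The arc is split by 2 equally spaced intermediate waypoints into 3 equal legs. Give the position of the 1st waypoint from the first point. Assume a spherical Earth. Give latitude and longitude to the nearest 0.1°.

≈ lat 68.6°S, lon 71.1°W

Write both endpoints as unit vectors p₁, p₂ with components (cos φ cos λ, cos φ sin λ, sin φ).
The central angle between the endpoints is δ = arccos(p₁·p₂) ≈ 0.965 rad (55.3°).
Interpolate at f = 1/3 with slerp weights a = sin((1−f)δ)/sin δ ≈ 0.730, b = sin(fδ)/sin δ ≈ 0.385.
p = a·p₁ + b·p₂ ≈ (0.118, -0.346, -0.931); φ = arcsin(p_z) ≈ -68.57°, λ = atan2(p_y, p_x) ≈ -71.12°.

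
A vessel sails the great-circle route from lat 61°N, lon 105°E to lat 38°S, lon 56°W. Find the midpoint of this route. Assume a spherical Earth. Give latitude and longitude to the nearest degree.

Convert each endpoint to a unit vector on the sphere (x = cos φ cos λ, y = cos φ sin λ, z = sin φ).
The central angle between the endpoints is δ = arccos(p₁·p₂) ≈ 2.690 rad (154.1°).
Interpolate at f = 1/2 with slerp weights a = sin((1−f)δ)/sin δ ≈ 2.233, b = sin(fδ)/sin δ ≈ 2.233.
p = a·p₁ + b·p₂ ≈ (0.704, -0.413, 0.578); φ = arcsin(p_z) ≈ 35.32°, λ = atan2(p_y, p_x) ≈ -30.41°.

≈ lat 35°N, lon 30°W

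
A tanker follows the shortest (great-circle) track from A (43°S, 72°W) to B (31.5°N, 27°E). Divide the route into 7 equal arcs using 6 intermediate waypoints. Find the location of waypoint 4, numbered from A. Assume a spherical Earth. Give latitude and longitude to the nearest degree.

≈ (3°S, 12°W)

Write both endpoints as unit vectors p₁, p₂ with components (cos φ cos λ, cos φ sin λ, sin φ).
The central angle between the endpoints is δ = arccos(p₁·p₂) ≈ 2.042 rad (117.0°).
Interpolate at f = 4/7 with slerp weights a = sin((1−f)δ)/sin δ ≈ 0.861, b = sin(fδ)/sin δ ≈ 1.032.
p = a·p₁ + b·p₂ ≈ (0.979, -0.200, -0.048); φ = arcsin(p_z) ≈ -2.77°, λ = atan2(p_y, p_x) ≈ -11.54°.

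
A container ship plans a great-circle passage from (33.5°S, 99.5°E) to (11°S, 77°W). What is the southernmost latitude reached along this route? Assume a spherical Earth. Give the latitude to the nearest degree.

The great circle lies in the plane with unit normal n̂ = (p₁ × p₂)/|p₁ × p₂|.
Here n̂_z ≈ -0.071; the vertex latitude is φ_max = arccos|n̂_z| ≈ 85.9°.

≈ 86°S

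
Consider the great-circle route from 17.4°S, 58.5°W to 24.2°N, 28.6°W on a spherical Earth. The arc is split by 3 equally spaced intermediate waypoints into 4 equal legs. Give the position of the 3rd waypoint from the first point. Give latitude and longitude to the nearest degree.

Write both endpoints as unit vectors p₁, p₂ with components (cos φ cos λ, cos φ sin λ, sin φ).
The central angle between the endpoints is δ = arccos(p₁·p₂) ≈ 0.887 rad (50.8°).
Interpolate at f = 3/4 with slerp weights a = sin((1−f)δ)/sin δ ≈ 0.284, b = sin(fδ)/sin δ ≈ 0.796.
p = a·p₁ + b·p₂ ≈ (0.779, -0.578, 0.242); φ = arcsin(p_z) ≈ 13.98°, λ = atan2(p_y, p_x) ≈ -36.59°.

≈ 14°N, 37°W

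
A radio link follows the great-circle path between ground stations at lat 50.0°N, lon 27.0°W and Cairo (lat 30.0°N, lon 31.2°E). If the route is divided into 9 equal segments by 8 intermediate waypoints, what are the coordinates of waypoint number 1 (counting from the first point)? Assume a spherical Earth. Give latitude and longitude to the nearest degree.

≈ lat 50°N, lon 19°W

Write both endpoints as unit vectors p₁, p₂ with components (cos φ cos λ, cos φ sin λ, sin φ).
The central angle between the endpoints is δ = arccos(p₁·p₂) ≈ 0.828 rad (47.4°).
Interpolate at f = 1/9 with slerp weights a = sin((1−f)δ)/sin δ ≈ 0.911, b = sin(fδ)/sin δ ≈ 0.125.
p = a·p₁ + b·p₂ ≈ (0.614, -0.210, 0.761); φ = arcsin(p_z) ≈ 49.51°, λ = atan2(p_y, p_x) ≈ -18.87°.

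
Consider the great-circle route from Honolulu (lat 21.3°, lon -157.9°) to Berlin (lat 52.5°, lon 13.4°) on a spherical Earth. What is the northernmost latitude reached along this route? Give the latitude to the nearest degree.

The great circle lies in the plane with unit normal n̂ = (p₁ × p₂)/|p₁ × p₂|.
Here n̂_z ≈ +0.089; the vertex latitude is φ_max = arccos|n̂_z| ≈ 84.9°.
Check via Clairaut: cos φ_max = |cos φ₁| · sin C = cos(21.3°)·sin(5.5°) ≈ 0.089, again giving ≈ 84.9°.

≈ 85°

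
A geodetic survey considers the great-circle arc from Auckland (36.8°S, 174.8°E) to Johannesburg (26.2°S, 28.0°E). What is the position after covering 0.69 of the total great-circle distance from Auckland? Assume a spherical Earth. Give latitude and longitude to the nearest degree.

≈ (54°S, 54°E)

From cos δ = sin φ₁ sin φ₂ + cos φ₁ cos φ₂ cos Δλ, the central angle is δ ≈ 1.914 rad (109.7°).
Interpolate at f = 0.69 with slerp weights a = sin((1−f)δ)/sin δ ≈ 0.594, b = sin(fδ)/sin δ ≈ 1.029.
p = a·p₁ + b·p₂ ≈ (0.342, 0.477, -0.810); φ = arcsin(p_z) ≈ -54.10°, λ = atan2(p_y, p_x) ≈ 54.36°.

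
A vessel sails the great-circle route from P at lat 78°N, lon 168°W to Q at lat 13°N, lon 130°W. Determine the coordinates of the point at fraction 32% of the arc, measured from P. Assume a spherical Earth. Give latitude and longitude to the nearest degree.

Write both endpoints as unit vectors p₁, p₂ with components (cos φ cos λ, cos φ sin λ, sin φ).
The central angle between the endpoints is δ = arccos(p₁·p₂) ≈ 1.181 rad (67.7°).
Interpolate at f = 0.32 with slerp weights a = sin((1−f)δ)/sin δ ≈ 0.778, b = sin(fδ)/sin δ ≈ 0.399.
p = a·p₁ + b·p₂ ≈ (-0.408, -0.331, 0.851); φ = arcsin(p_z) ≈ 58.28°, λ = atan2(p_y, p_x) ≈ -140.92°.

≈ lat 58°N, lon 141°W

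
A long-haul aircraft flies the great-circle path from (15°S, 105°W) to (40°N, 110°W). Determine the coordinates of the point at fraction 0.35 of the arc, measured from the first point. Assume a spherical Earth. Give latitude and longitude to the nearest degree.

≈ (4°N, 107°W)

Write both endpoints as unit vectors p₁, p₂ with components (cos φ cos λ, cos φ sin λ, sin φ).
The central angle between the endpoints is δ = arccos(p₁·p₂) ≈ 0.963 rad (55.2°).
Interpolate at f = 0.35 with slerp weights a = sin((1−f)δ)/sin δ ≈ 0.714, b = sin(fδ)/sin δ ≈ 0.403.
p = a·p₁ + b·p₂ ≈ (-0.284, -0.956, 0.074); φ = arcsin(p_z) ≈ 4.26°, λ = atan2(p_y, p_x) ≈ -106.55°.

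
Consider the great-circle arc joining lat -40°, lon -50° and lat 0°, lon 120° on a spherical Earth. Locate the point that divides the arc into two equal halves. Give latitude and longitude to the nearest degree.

Write both endpoints as unit vectors p₁, p₂ with components (cos φ cos λ, cos φ sin λ, sin φ).
The central angle between the endpoints is δ = arccos(p₁·p₂) ≈ 2.426 rad (139.0°).
Interpolate at f = 1/2 with slerp weights a = sin((1−f)δ)/sin δ ≈ 1.427, b = sin(fδ)/sin δ ≈ 1.427.
p = a·p₁ + b·p₂ ≈ (-0.011, 0.398, -0.917); φ = arcsin(p_z) ≈ -66.51°, λ = atan2(p_y, p_x) ≈ 91.56°.

≈ lat -67°, lon 92°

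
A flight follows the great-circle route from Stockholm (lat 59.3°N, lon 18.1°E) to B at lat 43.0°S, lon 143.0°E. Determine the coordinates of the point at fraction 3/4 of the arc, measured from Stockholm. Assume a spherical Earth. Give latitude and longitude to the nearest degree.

Write both endpoints as unit vectors p₁, p₂ with components (cos φ cos λ, cos φ sin λ, sin φ).
The central angle between the endpoints is δ = arccos(p₁·p₂) ≈ 2.498 rad (143.1°).
Interpolate at f = 3/4 with slerp weights a = sin((1−f)δ)/sin δ ≈ 0.975, b = sin(fδ)/sin δ ≈ 1.591.
p = a·p₁ + b·p₂ ≈ (-0.456, 0.855, -0.247); φ = arcsin(p_z) ≈ -14.30°, λ = atan2(p_y, p_x) ≈ 118.09°.

≈ lat 14°S, lon 118°E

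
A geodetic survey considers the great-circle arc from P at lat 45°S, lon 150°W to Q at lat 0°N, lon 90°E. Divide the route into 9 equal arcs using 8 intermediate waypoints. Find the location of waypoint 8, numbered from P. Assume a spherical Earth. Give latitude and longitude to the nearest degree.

Write both endpoints as unit vectors p₁, p₂ with components (cos φ cos λ, cos φ sin λ, sin φ).
The central angle between the endpoints is δ = arccos(p₁·p₂) ≈ 1.932 rad (110.7°).
Interpolate at f = 8/9 with slerp weights a = sin((1−f)δ)/sin δ ≈ 0.228, b = sin(fδ)/sin δ ≈ 1.058.
p = a·p₁ + b·p₂ ≈ (-0.139, 0.977, -0.161); φ = arcsin(p_z) ≈ -9.27°, λ = atan2(p_y, p_x) ≈ 98.12°.

≈ lat 9°S, lon 98°E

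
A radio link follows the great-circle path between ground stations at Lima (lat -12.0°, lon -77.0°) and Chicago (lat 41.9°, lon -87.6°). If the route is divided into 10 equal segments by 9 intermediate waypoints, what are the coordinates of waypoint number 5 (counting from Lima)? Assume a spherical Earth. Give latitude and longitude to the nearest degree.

≈ lat 15°, lon -82°

Write both endpoints as unit vectors p₁, p₂ with components (cos φ cos λ, cos φ sin λ, sin φ).
The central angle between the endpoints is δ = arccos(p₁·p₂) ≈ 0.956 rad (54.8°).
Interpolate at f = 5/10 with slerp weights a = sin((1−f)δ)/sin δ ≈ 0.563, b = sin(fδ)/sin δ ≈ 0.563.
p = a·p₁ + b·p₂ ≈ (0.141, -0.955, 0.259); φ = arcsin(p_z) ≈ 15.01°, λ = atan2(p_y, p_x) ≈ -81.58°.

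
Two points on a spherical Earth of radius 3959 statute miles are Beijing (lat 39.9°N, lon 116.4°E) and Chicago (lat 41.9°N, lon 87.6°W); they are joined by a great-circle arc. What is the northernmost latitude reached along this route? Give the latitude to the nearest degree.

≈ 77°N

The great circle lies in the plane with unit normal n̂ = (p₁ × p₂)/|p₁ × p₂|.
Here n̂_z ≈ +0.233; the vertex latitude is φ_max = arccos|n̂_z| ≈ 76.5°.
Check via Clairaut: cos φ_max = |cos φ₁| · sin C = cos(39.9°)·sin(17.7°) ≈ 0.233, again giving ≈ 76.5°.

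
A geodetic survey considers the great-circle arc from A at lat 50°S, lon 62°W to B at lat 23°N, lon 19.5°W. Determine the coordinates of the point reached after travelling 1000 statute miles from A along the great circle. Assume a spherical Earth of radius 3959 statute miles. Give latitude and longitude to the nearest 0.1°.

≈ lat 38.1°S, lon 50.5°W

Convert each endpoint to a unit vector on the sphere (x = cos φ cos λ, y = cos φ sin λ, z = sin φ).
The central angle between the endpoints is δ = arccos(p₁·p₂) ≈ 1.433 rad (82.1°). The total great-circle distance is δ·R ≈ 1.433 × 3959 ≈ 5675 mi, so the target fraction is f = 1000/5675 ≈ 0.176.
Interpolate at f ≈ 0.176 with slerp weights a = sin((1−f)δ)/sin δ ≈ 0.934, b = sin(fδ)/sin δ ≈ 0.252.
p = a·p₁ + b·p₂ ≈ (0.501, -0.607, -0.617); φ = arcsin(p_z) ≈ -38.08°, λ = atan2(p_y, p_x) ≈ -50.50°.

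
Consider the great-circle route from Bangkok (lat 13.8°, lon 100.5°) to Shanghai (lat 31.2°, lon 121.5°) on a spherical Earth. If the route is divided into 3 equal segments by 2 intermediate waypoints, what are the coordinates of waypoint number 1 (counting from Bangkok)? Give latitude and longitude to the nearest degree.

The haversine formula gives a central angle δ ≈ 0.453 rad (26.0°) between the endpoints.
Interpolate at f = 1/3 with slerp weights a = sin((1−f)δ)/sin δ ≈ 0.680, b = sin(fδ)/sin δ ≈ 0.344.
p = a·p₁ + b·p₂ ≈ (-0.274, 0.900, 0.340); φ = arcsin(p_z) ≈ 19.89°, λ = atan2(p_y, p_x) ≈ 106.93°.

≈ lat 20°, lon 107°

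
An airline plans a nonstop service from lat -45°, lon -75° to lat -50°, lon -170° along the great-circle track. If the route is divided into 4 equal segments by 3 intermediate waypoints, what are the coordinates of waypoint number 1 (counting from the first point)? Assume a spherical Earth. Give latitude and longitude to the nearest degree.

Convert each endpoint to a unit vector on the sphere (x = cos φ cos λ, y = cos φ sin λ, z = sin φ).
The central angle between the endpoints is δ = arccos(p₁·p₂) ≈ 1.045 rad (59.9°).
Interpolate at f = 1/4 with slerp weights a = sin((1−f)δ)/sin δ ≈ 0.816, b = sin(fδ)/sin δ ≈ 0.299.
p = a·p₁ + b·p₂ ≈ (-0.040, -0.591, -0.806); φ = arcsin(p_z) ≈ -53.69°, λ = atan2(p_y, p_x) ≈ -93.84°.

≈ lat -54°, lon -94°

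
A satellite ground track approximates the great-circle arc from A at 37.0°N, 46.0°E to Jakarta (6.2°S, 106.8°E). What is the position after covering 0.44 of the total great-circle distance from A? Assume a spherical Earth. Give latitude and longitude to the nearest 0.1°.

≈ 20.4°N, 76.6°E

Convert each endpoint to a unit vector on the sphere (x = cos φ cos λ, y = cos φ sin λ, z = sin φ).
The central angle between the endpoints is δ = arccos(p₁·p₂) ≈ 1.243 rad (71.2°).
Interpolate at f = 0.44 with slerp weights a = sin((1−f)δ)/sin δ ≈ 0.677, b = sin(fδ)/sin δ ≈ 0.549.
p = a·p₁ + b·p₂ ≈ (0.218, 0.912, 0.348); φ = arcsin(p_z) ≈ 20.38°, λ = atan2(p_y, p_x) ≈ 76.56°.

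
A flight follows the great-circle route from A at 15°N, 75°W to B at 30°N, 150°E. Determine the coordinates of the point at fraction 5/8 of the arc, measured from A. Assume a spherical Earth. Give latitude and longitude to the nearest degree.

≈ 48°N, 157°W

Convert each endpoint to a unit vector on the sphere (x = cos φ cos λ, y = cos φ sin λ, z = sin φ).
The central angle between the endpoints is δ = arccos(p₁·p₂) ≈ 2.051 rad (117.5°).
Interpolate at f = 5/8 with slerp weights a = sin((1−f)δ)/sin δ ≈ 0.784, b = sin(fδ)/sin δ ≈ 1.081.
p = a·p₁ + b·p₂ ≈ (-0.615, -0.264, 0.743); φ = arcsin(p_z) ≈ 48.03°, λ = atan2(p_y, p_x) ≈ -156.78°.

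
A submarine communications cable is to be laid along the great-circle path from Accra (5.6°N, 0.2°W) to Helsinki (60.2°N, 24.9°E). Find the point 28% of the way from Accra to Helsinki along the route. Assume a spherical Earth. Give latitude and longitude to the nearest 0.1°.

Write both endpoints as unit vectors p₁, p₂ with components (cos φ cos λ, cos φ sin λ, sin φ).
The central angle between the endpoints is δ = arccos(p₁·p₂) ≈ 1.009 rad (57.8°).
Interpolate at f = 0.28 with slerp weights a = sin((1−f)δ)/sin δ ≈ 0.785, b = sin(fδ)/sin δ ≈ 0.329.
p = a·p₁ + b·p₂ ≈ (0.930, 0.066, 0.362); φ = arcsin(p_z) ≈ 21.25°, λ = atan2(p_y, p_x) ≈ 4.07°.

≈ 21.3°N, 4.1°E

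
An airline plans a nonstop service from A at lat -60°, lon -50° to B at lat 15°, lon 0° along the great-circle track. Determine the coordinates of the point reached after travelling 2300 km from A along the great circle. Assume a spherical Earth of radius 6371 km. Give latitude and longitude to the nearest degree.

Convert each endpoint to a unit vector on the sphere (x = cos φ cos λ, y = cos φ sin λ, z = sin φ).
The central angle between the endpoints is δ = arccos(p₁·p₂) ≈ 1.484 rad (85.0°). The total great-circle distance is δ·R ≈ 1.484 × 6371 ≈ 9457 km, so the target fraction is f = 2300/9457 ≈ 0.243.
Interpolate at f ≈ 0.243 with slerp weights a = sin((1−f)δ)/sin δ ≈ 0.905, b = sin(fδ)/sin δ ≈ 0.355.
p = a·p₁ + b·p₂ ≈ (0.633, -0.347, -0.692); φ = arcsin(p_z) ≈ -43.78°, λ = atan2(p_y, p_x) ≈ -28.69°.

≈ lat -44°, lon -29°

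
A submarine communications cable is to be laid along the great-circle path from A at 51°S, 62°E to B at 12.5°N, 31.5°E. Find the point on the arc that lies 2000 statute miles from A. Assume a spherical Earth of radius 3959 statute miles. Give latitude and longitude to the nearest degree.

≈ 25°S, 46°E

From cos δ = sin φ₁ sin φ₂ + cos φ₁ cos φ₂ cos Δλ, the central angle is δ ≈ 1.201 rad (68.8°). The total great-circle distance is δ·R ≈ 1.201 × 3959 ≈ 4756 mi, so the target fraction is f = 2000/4756 ≈ 0.421.
Interpolate at f ≈ 0.421 with slerp weights a = sin((1−f)δ)/sin δ ≈ 0.688, b = sin(fδ)/sin δ ≈ 0.519.
p = a·p₁ + b·p₂ ≈ (0.635, 0.647, -0.422); φ = arcsin(p_z) ≈ -24.96°, λ = atan2(p_y, p_x) ≈ 45.52°.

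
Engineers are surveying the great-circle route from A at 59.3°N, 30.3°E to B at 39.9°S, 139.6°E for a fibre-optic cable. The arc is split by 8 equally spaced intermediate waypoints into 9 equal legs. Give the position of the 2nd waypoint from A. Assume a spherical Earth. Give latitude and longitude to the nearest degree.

≈ 45°N, 74°E

Convert each endpoint to a unit vector on the sphere (x = cos φ cos λ, y = cos φ sin λ, z = sin φ).
The central angle between the endpoints is δ = arccos(p₁·p₂) ≈ 2.320 rad (132.9°).
Interpolate at f = 2/9 with slerp weights a = sin((1−f)δ)/sin δ ≈ 1.329, b = sin(fδ)/sin δ ≈ 0.673.
p = a·p₁ + b·p₂ ≈ (0.192, 0.677, 0.710); φ = arcsin(p_z) ≈ 45.27°, λ = atan2(p_y, p_x) ≈ 74.14°.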